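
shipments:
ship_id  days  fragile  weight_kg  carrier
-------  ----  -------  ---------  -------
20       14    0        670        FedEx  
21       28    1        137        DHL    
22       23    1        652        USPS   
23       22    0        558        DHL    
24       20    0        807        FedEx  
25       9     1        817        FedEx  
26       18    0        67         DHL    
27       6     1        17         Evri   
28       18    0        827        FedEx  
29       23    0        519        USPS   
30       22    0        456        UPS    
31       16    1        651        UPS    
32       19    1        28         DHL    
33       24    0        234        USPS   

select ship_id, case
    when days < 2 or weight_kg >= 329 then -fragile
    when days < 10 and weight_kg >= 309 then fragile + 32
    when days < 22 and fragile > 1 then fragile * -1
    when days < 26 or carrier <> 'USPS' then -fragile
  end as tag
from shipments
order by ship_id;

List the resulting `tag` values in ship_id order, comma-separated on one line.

0, -1, -1, 0, 0, -1, 0, -1, 0, 0, 0, -1, -1, 0

ship_id=20: days < 2 or weight_kg >= 329 → 0
ship_id=21: days < 26 or carrier <> 'USPS' → -1
ship_id=22: days < 2 or weight_kg >= 329 → -1
ship_id=23: days < 2 or weight_kg >= 329 → 0
ship_id=24: days < 2 or weight_kg >= 329 → 0
ship_id=25: days < 2 or weight_kg >= 329 → -1
ship_id=26: days < 26 or carrier <> 'USPS' → 0
ship_id=27: days < 26 or carrier <> 'USPS' → -1
ship_id=28: days < 2 or weight_kg >= 329 → 0
ship_id=29: days < 2 or weight_kg >= 329 → 0
ship_id=30: days < 2 or weight_kg >= 329 → 0
ship_id=31: days < 2 or weight_kg >= 329 → -1
ship_id=32: days < 26 or carrier <> 'USPS' → -1
ship_id=33: days < 26 or carrier <> 'USPS' → 0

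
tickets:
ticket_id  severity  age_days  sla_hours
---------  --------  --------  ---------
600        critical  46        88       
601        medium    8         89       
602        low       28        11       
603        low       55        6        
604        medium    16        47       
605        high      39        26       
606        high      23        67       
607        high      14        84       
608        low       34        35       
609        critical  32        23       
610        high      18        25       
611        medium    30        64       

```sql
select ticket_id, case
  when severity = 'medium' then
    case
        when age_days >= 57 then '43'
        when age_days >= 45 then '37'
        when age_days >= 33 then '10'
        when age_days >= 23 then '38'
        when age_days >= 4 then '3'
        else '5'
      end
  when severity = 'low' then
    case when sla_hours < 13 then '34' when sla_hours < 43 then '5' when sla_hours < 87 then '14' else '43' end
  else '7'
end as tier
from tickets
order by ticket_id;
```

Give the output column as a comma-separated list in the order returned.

ticket_id=600: severity='critical' → outer ELSE → 7
ticket_id=601: severity='medium' → inner[age_days >= 4] → 3
ticket_id=602: severity='low' → inner[sla_hours < 13] → 34
ticket_id=603: severity='low' → inner[sla_hours < 13] → 34
ticket_id=604: severity='medium' → inner[age_days >= 4] → 3
ticket_id=605: severity='high' → outer ELSE → 7
ticket_id=606: severity='high' → outer ELSE → 7
ticket_id=607: severity='high' → outer ELSE → 7
ticket_id=608: severity='low' → inner[sla_hours < 43] → 5
ticket_id=609: severity='critical' → outer ELSE → 7
ticket_id=610: severity='high' → outer ELSE → 7
ticket_id=611: severity='medium' → inner[age_days >= 23] → 38

7, 3, 34, 34, 3, 7, 7, 7, 5, 7, 7, 38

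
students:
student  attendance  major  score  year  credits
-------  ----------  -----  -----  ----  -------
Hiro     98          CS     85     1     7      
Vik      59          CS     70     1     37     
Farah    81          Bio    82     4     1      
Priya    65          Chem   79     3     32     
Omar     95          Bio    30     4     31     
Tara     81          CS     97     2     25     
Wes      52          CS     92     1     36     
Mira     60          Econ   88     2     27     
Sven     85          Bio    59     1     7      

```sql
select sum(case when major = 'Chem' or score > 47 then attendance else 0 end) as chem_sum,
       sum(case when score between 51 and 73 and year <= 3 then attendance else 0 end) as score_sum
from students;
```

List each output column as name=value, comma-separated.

chem_sum=581, score_sum=144

[chem_sum: major = 'Chem' or score > 47]
student=Hiro: ✓ → 98
student=Vik: ✓ → 59
student=Farah: ✓ → 81
student=Priya: ✓ → 65
student=Omar: ✗
student=Tara: ✓ → 81
student=Wes: ✓ → 52
student=Mira: ✓ → 60
student=Sven: ✓ → 85
chem_sum = 98 + 59 + 81 + 65 + 81 + 52 + 60 + 85 = 581
—
[score_sum: score between 51 and 73 and year <= 3]
student=Hiro: ✗
student=Vik: ✓ → 59
student=Farah: ✗
student=Priya: ✗
student=Omar: ✗
student=Tara: ✗
student=Wes: ✗
student=Mira: ✗
student=Sven: ✓ → 85
score_sum = 59 + 85 = 144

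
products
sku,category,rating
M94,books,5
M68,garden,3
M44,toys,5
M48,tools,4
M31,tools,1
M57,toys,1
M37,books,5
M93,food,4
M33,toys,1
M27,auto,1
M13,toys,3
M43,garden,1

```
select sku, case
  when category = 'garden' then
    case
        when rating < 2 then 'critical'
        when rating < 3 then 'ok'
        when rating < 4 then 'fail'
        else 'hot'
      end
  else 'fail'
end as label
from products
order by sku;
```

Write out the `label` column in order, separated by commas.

fail, fail, fail, fail, fail, critical, fail, fail, fail, fail, fail, fail

sku=M13: category='toys' → outer ELSE → fail
sku=M27: category='auto' → outer ELSE → fail
sku=M31: category='tools' → outer ELSE → fail
sku=M33: category='toys' → outer ELSE → fail
sku=M37: category='books' → outer ELSE → fail
sku=M43: category='garden' → inner[rating < 2] → critical
sku=M44: category='toys' → outer ELSE → fail
sku=M48: category='tools' → outer ELSE → fail
sku=M57: category='toys' → outer ELSE → fail
sku=M68: category='garden' → inner[rating < 4] → fail
sku=M93: category='food' → outer ELSE → fail
sku=M94: category='books' → outer ELSE → fail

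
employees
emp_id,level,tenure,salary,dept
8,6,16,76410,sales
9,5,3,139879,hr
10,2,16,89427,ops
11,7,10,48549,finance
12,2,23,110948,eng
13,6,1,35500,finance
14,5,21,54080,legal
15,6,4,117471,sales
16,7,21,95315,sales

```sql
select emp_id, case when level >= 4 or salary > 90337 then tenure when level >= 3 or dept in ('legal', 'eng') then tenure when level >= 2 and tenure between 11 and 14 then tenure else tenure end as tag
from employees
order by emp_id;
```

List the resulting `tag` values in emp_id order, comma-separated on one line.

16, 3, 16, 10, 23, 1, 21, 4, 21

emp_id=8: level >= 4 or salary > 90337 → 16
emp_id=9: level >= 4 or salary > 90337 → 3
emp_id=10: ELSE → 16
emp_id=11: level >= 4 or salary > 90337 → 10
emp_id=12: level >= 4 or salary > 90337 → 23
emp_id=13: level >= 4 or salary > 90337 → 1
emp_id=14: level >= 4 or salary > 90337 → 21
emp_id=15: level >= 4 or salary > 90337 → 4
emp_id=16: level >= 4 or salary > 90337 → 21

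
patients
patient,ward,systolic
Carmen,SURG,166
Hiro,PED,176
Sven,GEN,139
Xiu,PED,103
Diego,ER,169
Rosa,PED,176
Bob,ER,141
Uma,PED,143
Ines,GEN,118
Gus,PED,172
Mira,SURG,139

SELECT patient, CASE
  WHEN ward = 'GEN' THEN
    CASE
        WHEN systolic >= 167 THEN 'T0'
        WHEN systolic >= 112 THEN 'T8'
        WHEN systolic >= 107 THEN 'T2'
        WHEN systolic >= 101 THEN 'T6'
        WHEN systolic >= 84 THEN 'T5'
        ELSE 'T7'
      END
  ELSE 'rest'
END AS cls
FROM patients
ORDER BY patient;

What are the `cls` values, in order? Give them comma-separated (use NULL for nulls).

patient=Bob: ward='ER' → outer ELSE → rest
patient=Carmen: ward='SURG' → outer ELSE → rest
patient=Diego: ward='ER' → outer ELSE → rest
patient=Gus: ward='PED' → outer ELSE → rest
patient=Hiro: ward='PED' → outer ELSE → rest
patient=Ines: ward='GEN' → inner[systolic >= 112] → T8
patient=Mira: ward='SURG' → outer ELSE → rest
patient=Rosa: ward='PED' → outer ELSE → rest
patient=Sven: ward='GEN' → inner[systolic >= 112] → T8
patient=Uma: ward='PED' → outer ELSE → rest
patient=Xiu: ward='PED' → outer ELSE → rest

rest, rest, rest, rest, rest, T8, rest, rest, T8, rest, rest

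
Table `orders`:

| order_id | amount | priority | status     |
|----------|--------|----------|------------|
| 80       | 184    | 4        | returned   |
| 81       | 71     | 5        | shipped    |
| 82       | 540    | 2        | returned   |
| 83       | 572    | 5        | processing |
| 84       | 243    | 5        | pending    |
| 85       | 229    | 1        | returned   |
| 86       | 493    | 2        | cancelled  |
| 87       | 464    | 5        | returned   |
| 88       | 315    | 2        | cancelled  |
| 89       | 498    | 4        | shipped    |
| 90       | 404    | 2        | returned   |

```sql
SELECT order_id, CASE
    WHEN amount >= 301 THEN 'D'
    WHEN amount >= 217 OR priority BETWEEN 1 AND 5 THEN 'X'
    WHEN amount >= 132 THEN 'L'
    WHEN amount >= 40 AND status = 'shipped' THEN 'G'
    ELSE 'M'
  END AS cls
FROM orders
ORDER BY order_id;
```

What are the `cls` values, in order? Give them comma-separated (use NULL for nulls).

order_id=80: amount >= 217 OR priority BETWEEN 1 AND 5 → X
order_id=81: amount >= 217 OR priority BETWEEN 1 AND 5 → X
order_id=82: amount >= 301 → D
order_id=83: amount >= 301 → D
order_id=84: amount >= 217 OR priority BETWEEN 1 AND 5 → X
order_id=85: amount >= 217 OR priority BETWEEN 1 AND 5 → X
order_id=86: amount >= 301 → D
order_id=87: amount >= 301 → D
order_id=88: amount >= 301 → D
order_id=89: amount >= 301 → D
order_id=90: amount >= 301 → D

X, X, D, D, X, X, D, D, D, D, D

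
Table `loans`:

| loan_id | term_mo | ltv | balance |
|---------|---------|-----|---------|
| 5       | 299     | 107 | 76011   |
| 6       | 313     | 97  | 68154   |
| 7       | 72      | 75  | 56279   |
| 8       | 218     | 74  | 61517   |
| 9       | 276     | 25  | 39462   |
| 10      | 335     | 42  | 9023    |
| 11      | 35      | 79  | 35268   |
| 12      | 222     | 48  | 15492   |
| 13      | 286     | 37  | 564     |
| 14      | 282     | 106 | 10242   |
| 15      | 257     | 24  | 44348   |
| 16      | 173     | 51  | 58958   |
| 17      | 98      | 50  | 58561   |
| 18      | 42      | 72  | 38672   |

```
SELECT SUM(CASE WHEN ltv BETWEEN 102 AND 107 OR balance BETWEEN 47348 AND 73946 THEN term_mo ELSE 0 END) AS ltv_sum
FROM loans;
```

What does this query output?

loan_id=5: ✓ → 299
loan_id=6: ✓ → 313
loan_id=7: ✓ → 72
loan_id=8: ✓ → 218
loan_id=9: ✗
loan_id=10: ✗
loan_id=11: ✗
loan_id=12: ✗
loan_id=13: ✗
loan_id=14: ✓ → 282
loan_id=15: ✗
loan_id=16: ✓ → 173
loan_id=17: ✓ → 98
loan_id=18: ✗
ltv_sum = 299 + 313 + 72 + 218 + 282 + 173 + 98 = 1455

1455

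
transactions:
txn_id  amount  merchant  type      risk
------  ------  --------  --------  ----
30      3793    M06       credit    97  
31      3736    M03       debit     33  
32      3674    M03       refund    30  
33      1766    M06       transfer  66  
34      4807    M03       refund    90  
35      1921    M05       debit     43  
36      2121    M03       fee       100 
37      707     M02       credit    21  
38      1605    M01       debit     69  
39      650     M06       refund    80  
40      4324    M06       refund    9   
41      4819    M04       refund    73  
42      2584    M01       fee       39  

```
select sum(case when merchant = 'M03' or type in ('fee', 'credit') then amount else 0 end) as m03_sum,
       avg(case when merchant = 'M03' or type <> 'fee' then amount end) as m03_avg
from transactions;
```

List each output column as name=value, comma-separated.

m03_sum=21422, m03_avg=2826.9166666667

[m03_sum: merchant = 'M03' or type in ('fee', 'credit')]
txn_id=30: ✓ → 3793
txn_id=31: ✓ → 3736
txn_id=32: ✓ → 3674
txn_id=33: ✗
txn_id=34: ✓ → 4807
txn_id=35: ✗
txn_id=36: ✓ → 2121
txn_id=37: ✓ → 707
txn_id=38: ✗
txn_id=39: ✗
txn_id=40: ✗
txn_id=41: ✗
txn_id=42: ✓ → 2584
m03_sum = 3793 + 3736 + 3674 + 4807 + 2121 + 707 + 2584 = 21422
—
[m03_avg: merchant = 'M03' or type <> 'fee']
txn_id=30: ✓ → 3793
txn_id=31: ✓ → 3736
txn_id=32: ✓ → 3674
txn_id=33: ✓ → 1766
txn_id=34: ✓ → 4807
txn_id=35: ✓ → 1921
txn_id=36: ✓ → 2121
txn_id=37: ✓ → 707
txn_id=38: ✓ → 1605
txn_id=39: ✓ → 650
txn_id=40: ✓ → 4324
txn_id=41: ✓ → 4819
txn_id=42: ✗
m03_avg = (3793 + 3736 + 3674 + 1766 + 4807 + 1921 + 2121 + 707 + 1605 + 650 + 4324 + 4819) / 12 = 2826.9166666667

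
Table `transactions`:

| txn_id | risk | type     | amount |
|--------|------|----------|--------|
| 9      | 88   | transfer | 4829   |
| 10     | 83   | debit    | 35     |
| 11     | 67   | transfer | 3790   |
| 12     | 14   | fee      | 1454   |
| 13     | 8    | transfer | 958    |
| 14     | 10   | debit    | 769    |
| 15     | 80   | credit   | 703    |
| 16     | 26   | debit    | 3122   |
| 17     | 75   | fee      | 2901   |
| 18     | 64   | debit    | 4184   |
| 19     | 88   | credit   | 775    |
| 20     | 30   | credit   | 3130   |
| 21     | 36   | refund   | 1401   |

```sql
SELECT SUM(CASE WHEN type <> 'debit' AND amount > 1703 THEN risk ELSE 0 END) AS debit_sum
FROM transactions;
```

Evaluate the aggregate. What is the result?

260

txn_id=9: ✓ → 88
txn_id=10: ✗
txn_id=11: ✓ → 67
txn_id=12: ✗
txn_id=13: ✗
txn_id=14: ✗
txn_id=15: ✗
txn_id=16: ✗
txn_id=17: ✓ → 75
txn_id=18: ✗
txn_id=19: ✗
txn_id=20: ✓ → 30
txn_id=21: ✗
debit_sum = 88 + 67 + 75 + 30 = 260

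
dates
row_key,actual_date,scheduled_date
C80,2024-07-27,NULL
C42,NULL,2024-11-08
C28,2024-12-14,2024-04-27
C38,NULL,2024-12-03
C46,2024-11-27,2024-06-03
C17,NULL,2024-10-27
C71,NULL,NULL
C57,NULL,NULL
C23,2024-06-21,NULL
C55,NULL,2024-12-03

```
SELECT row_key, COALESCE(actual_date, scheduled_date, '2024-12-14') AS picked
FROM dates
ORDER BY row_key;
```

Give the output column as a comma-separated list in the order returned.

row_key=C17: actual_date=NULL, scheduled_date=2024-10-27 → 2024-10-27
row_key=C23: actual_date=2024-06-21 → 2024-06-21
row_key=C28: actual_date=2024-12-14 → 2024-12-14
row_key=C38: actual_date=NULL, scheduled_date=2024-12-03 → 2024-12-03
row_key=C42: actual_date=NULL, scheduled_date=2024-11-08 → 2024-11-08
row_key=C46: actual_date=2024-11-27 → 2024-11-27
row_key=C55: actual_date=NULL, scheduled_date=2024-12-03 → 2024-12-03
row_key=C57: actual_date=NULL, scheduled_date=NULL, → literal 2024-12-14 → 2024-12-14
row_key=C71: actual_date=NULL, scheduled_date=NULL, → literal 2024-12-14 → 2024-12-14
row_key=C80: actual_date=2024-07-27 → 2024-07-27

2024-10-27, 2024-06-21, 2024-12-14, 2024-12-03, 2024-11-08, 2024-11-27, 2024-12-03, 2024-12-14, 2024-12-14, 2024-07-27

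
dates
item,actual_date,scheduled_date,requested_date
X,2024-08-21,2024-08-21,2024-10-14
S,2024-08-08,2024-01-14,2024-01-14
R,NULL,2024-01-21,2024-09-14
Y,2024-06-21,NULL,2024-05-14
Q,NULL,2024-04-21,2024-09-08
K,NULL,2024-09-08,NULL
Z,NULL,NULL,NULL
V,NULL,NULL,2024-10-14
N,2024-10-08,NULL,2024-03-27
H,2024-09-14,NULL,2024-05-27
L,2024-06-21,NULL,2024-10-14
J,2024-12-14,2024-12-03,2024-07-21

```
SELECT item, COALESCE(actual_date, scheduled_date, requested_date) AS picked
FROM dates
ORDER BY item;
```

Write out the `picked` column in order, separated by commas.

2024-09-14, 2024-12-14, 2024-09-08, 2024-06-21, 2024-10-08, 2024-04-21, 2024-01-21, 2024-08-08, 2024-10-14, 2024-08-21, 2024-06-21, NULL

item=H: actual_date=2024-09-14 → 2024-09-14
item=J: actual_date=2024-12-14 → 2024-12-14
item=K: actual_date=NULL, scheduled_date=2024-09-08 → 2024-09-08
item=L: actual_date=2024-06-21 → 2024-06-21
item=N: actual_date=2024-10-08 → 2024-10-08
item=Q: actual_date=NULL, scheduled_date=2024-04-21 → 2024-04-21
item=R: actual_date=NULL, scheduled_date=2024-01-21 → 2024-01-21
item=S: actual_date=2024-08-08 → 2024-08-08
item=V: actual_date=NULL, scheduled_date=NULL, requested_date=2024-10-14 → 2024-10-14
item=X: actual_date=2024-08-21 → 2024-08-21
item=Y: actual_date=2024-06-21 → 2024-06-21
item=Z: actual_date=NULL, scheduled_date=NULL, requested_date=NULL (all NULL) → NULL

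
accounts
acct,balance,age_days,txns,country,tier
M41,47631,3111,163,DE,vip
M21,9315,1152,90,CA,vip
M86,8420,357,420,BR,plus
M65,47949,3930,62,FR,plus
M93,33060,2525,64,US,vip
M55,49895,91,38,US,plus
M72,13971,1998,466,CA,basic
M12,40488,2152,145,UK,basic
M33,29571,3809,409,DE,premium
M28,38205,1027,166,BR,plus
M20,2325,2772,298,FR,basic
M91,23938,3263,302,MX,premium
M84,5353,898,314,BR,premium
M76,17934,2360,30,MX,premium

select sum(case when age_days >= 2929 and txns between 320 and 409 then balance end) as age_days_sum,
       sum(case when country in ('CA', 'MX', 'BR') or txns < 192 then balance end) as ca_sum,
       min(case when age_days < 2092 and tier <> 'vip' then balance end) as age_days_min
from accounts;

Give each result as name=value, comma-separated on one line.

age_days_sum=29571, ca_sum=336159, age_days_min=5353

[age_days_sum: age_days >= 2929 and txns between 320 and 409]
acct=M41: ✗
acct=M21: ✗
acct=M86: ✗
acct=M65: ✗
acct=M93: ✗
acct=M55: ✗
acct=M72: ✗
acct=M12: ✗
acct=M33: ✓ → 29571
acct=M28: ✗
acct=M20: ✗
acct=M91: ✗
acct=M84: ✗
acct=M76: ✗
age_days_sum = 29571
—
[ca_sum: country in ('CA', 'MX', 'BR') or txns < 192]
acct=M41: ✓ → 47631
acct=M21: ✓ → 9315
acct=M86: ✓ → 8420
acct=M65: ✓ → 47949
acct=M93: ✓ → 33060
acct=M55: ✓ → 49895
acct=M72: ✓ → 13971
acct=M12: ✓ → 40488
acct=M33: ✗
acct=M28: ✓ → 38205
acct=M20: ✗
acct=M91: ✓ → 23938
acct=M84: ✓ → 5353
acct=M76: ✓ → 17934
ca_sum = 47631 + 9315 + 8420 + 47949 + 33060 + 49895 + 13971 + 40488 + 38205 + 23938 + 5353 + 17934 = 336159
—
[age_days_min: age_days < 2092 and tier <> 'vip']
acct=M41: ✗
acct=M21: ✗
acct=M86: ✓ → 8420
acct=M65: ✗
acct=M93: ✗
acct=M55: ✓ → 49895
acct=M72: ✓ → 13971
acct=M12: ✗
acct=M33: ✗
acct=M28: ✓ → 38205
acct=M20: ✗
acct=M91: ✗
acct=M84: ✓ → 5353
acct=M76: ✗
age_days_min = MIN(8420, 49895, 13971, 38205, 5353) = 5353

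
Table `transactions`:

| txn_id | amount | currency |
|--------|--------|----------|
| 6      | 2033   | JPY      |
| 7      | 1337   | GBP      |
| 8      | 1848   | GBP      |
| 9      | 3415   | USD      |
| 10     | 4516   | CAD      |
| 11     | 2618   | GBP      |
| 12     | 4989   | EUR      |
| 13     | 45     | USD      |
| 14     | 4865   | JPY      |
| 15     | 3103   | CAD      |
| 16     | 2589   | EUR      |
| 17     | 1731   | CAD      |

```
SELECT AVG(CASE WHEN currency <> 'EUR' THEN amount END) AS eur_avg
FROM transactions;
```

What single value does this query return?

txn_id=6: ✓ → 2033
txn_id=7: ✓ → 1337
txn_id=8: ✓ → 1848
txn_id=9: ✓ → 3415
txn_id=10: ✓ → 4516
txn_id=11: ✓ → 2618
txn_id=12: ✗
txn_id=13: ✓ → 45
txn_id=14: ✓ → 4865
txn_id=15: ✓ → 3103
txn_id=16: ✗
txn_id=17: ✓ → 1731
eur_avg = (2033 + 1337 + 1848 + 3415 + 4516 + 2618 + 45 + 4865 + 3103 + 1731) / 10 = 2551.1

2551.1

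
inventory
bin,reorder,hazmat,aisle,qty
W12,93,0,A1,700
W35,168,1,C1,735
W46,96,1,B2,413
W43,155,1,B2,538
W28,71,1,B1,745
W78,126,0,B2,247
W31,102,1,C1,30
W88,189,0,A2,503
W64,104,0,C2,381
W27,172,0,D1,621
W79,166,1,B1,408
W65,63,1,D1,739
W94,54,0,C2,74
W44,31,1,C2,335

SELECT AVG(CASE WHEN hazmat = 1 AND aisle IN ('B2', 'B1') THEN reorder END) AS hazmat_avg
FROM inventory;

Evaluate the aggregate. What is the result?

bin=W12: ✗
bin=W35: ✗
bin=W46: ✓ → 96
bin=W43: ✓ → 155
bin=W28: ✓ → 71
bin=W78: ✗
bin=W31: ✗
bin=W88: ✗
bin=W64: ✗
bin=W27: ✗
bin=W79: ✓ → 166
bin=W65: ✗
bin=W94: ✗
bin=W44: ✗
hazmat_avg = (96 + 155 + 71 + 166) / 4 = 122

122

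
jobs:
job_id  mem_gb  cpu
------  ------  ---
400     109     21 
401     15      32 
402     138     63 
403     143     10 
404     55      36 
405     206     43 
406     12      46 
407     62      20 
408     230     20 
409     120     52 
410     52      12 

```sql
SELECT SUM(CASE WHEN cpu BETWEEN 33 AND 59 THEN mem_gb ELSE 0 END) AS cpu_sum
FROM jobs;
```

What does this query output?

job_id=400: ✗
job_id=401: ✗
job_id=402: ✗
job_id=403: ✗
job_id=404: ✓ → 55
job_id=405: ✓ → 206
job_id=406: ✓ → 12
job_id=407: ✗
job_id=408: ✗
job_id=409: ✓ → 120
job_id=410: ✗
cpu_sum = 55 + 206 + 12 + 120 = 393

393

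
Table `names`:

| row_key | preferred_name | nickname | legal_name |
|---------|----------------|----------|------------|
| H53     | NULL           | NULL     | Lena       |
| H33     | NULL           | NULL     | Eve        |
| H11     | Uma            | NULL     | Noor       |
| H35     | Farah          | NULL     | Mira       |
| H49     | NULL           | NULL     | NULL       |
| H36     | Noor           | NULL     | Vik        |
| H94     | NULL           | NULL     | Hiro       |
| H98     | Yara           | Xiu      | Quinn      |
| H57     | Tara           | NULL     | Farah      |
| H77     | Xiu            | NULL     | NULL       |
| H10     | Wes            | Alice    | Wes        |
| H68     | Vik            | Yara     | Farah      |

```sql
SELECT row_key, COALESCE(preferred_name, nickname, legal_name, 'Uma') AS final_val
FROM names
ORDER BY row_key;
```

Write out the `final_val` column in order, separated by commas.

row_key=H10: preferred_name=Wes → Wes
row_key=H11: preferred_name=Uma → Uma
row_key=H33: preferred_name=NULL, nickname=NULL, legal_name=Eve → Eve
row_key=H35: preferred_name=Farah → Farah
row_key=H36: preferred_name=Noor → Noor
row_key=H49: preferred_name=NULL, nickname=NULL, legal_name=NULL, → literal Uma → Uma
row_key=H53: preferred_name=NULL, nickname=NULL, legal_name=Lena → Lena
row_key=H57: preferred_name=Tara → Tara
row_key=H68: preferred_name=Vik → Vik
row_key=H77: preferred_name=Xiu → Xiu
row_key=H94: preferred_name=NULL, nickname=NULL, legal_name=Hiro → Hiro
row_key=H98: preferred_name=Yara → Yara

Wes, Uma, Eve, Farah, Noor, Uma, Lena, Tara, Vik, Xiu, Hiro, Yara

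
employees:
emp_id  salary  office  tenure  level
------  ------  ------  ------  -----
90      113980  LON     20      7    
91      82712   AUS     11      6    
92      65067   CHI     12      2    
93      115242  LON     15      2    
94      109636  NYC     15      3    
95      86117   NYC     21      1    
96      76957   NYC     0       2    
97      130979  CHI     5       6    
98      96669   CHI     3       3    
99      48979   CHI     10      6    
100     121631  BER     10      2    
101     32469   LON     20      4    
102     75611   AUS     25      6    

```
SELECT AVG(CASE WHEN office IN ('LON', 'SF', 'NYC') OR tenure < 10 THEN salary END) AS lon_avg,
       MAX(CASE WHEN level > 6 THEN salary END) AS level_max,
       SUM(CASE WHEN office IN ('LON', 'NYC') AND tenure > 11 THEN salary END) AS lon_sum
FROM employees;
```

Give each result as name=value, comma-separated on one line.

lon_avg=95256.125, level_max=113980, lon_sum=457444

[lon_avg: office IN ('LON', 'SF', 'NYC') OR tenure < 10]
emp_id=90: ✓ → 113980
emp_id=91: ✗
emp_id=92: ✗
emp_id=93: ✓ → 115242
emp_id=94: ✓ → 109636
emp_id=95: ✓ → 86117
emp_id=96: ✓ → 76957
emp_id=97: ✓ → 130979
emp_id=98: ✓ → 96669
emp_id=99: ✗
emp_id=100: ✗
emp_id=101: ✓ → 32469
emp_id=102: ✗
lon_avg = (113980 + 115242 + 109636 + 86117 + 76957 + 130979 + 96669 + 32469) / 8 = 95256.125
—
[level_max: level > 6]
emp_id=90: ✓ → 113980
emp_id=91: ✗
emp_id=92: ✗
emp_id=93: ✗
emp_id=94: ✗
emp_id=95: ✗
emp_id=96: ✗
emp_id=97: ✗
emp_id=98: ✗
emp_id=99: ✗
emp_id=100: ✗
emp_id=101: ✗
emp_id=102: ✗
level_max = MAX(113980) = 113980
—
[lon_sum: office IN ('LON', 'NYC') AND tenure > 11]
emp_id=90: ✓ → 113980
emp_id=91: ✗
emp_id=92: ✗
emp_id=93: ✓ → 115242
emp_id=94: ✓ → 109636
emp_id=95: ✓ → 86117
emp_id=96: ✗
emp_id=97: ✗
emp_id=98: ✗
emp_id=99: ✗
emp_id=100: ✗
emp_id=101: ✓ → 32469
emp_id=102: ✗
lon_sum = 113980 + 115242 + 109636 + 86117 + 32469 = 457444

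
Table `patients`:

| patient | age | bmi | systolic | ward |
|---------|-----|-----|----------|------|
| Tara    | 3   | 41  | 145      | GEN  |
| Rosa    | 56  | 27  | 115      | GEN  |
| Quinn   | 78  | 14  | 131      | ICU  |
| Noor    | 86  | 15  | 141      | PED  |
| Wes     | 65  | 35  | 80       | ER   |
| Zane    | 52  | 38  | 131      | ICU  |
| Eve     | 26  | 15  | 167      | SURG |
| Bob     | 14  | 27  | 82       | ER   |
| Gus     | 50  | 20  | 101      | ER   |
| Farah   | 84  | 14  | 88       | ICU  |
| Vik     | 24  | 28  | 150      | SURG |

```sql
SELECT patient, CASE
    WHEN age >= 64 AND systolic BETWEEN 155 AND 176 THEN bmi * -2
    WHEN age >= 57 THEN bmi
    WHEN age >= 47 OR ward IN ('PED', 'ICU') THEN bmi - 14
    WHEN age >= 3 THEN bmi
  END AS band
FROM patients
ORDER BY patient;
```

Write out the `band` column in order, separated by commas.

patient=Bob: age >= 3 → 27
patient=Eve: age >= 3 → 15
patient=Farah: age >= 57 → 14
patient=Gus: age >= 47 OR ward IN ('PED', 'ICU') → 6
patient=Noor: age >= 57 → 15
patient=Quinn: age >= 57 → 14
patient=Rosa: age >= 47 OR ward IN ('PED', 'ICU') → 13
patient=Tara: age >= 3 → 41
patient=Vik: age >= 3 → 28
patient=Wes: age >= 57 → 35
patient=Zane: age >= 47 OR ward IN ('PED', 'ICU') → 24

27, 15, 14, 6, 15, 14, 13, 41, 28, 35, 24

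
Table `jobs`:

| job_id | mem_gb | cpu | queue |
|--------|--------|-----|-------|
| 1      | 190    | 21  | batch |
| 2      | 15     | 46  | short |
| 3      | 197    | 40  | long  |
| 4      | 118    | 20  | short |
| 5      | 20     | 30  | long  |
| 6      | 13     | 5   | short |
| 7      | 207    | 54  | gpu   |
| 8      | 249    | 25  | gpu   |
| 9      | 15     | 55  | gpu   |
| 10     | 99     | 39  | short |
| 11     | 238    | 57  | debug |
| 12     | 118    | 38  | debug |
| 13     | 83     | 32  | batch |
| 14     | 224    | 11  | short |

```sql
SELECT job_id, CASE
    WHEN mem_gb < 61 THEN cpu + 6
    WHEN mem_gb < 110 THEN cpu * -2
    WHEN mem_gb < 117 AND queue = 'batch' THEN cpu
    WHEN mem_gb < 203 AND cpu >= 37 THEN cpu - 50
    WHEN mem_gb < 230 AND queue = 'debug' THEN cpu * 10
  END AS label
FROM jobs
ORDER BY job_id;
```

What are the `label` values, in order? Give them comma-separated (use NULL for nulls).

NULL, 52, -10, NULL, 36, 11, NULL, NULL, 61, -78, NULL, -12, -64, NULL

job_id=1: (no match → NULL) → NULL
job_id=2: mem_gb < 61 → 52
job_id=3: mem_gb < 203 AND cpu >= 37 → -10
job_id=4: (no match → NULL) → NULL
job_id=5: mem_gb < 61 → 36
job_id=6: mem_gb < 61 → 11
job_id=7: (no match → NULL) → NULL
job_id=8: (no match → NULL) → NULL
job_id=9: mem_gb < 61 → 61
job_id=10: mem_gb < 110 → -78
job_id=11: (no match → NULL) → NULL
job_id=12: mem_gb < 203 AND cpu >= 37 → -12
job_id=13: mem_gb < 110 → -64
job_id=14: (no match → NULL) → NULL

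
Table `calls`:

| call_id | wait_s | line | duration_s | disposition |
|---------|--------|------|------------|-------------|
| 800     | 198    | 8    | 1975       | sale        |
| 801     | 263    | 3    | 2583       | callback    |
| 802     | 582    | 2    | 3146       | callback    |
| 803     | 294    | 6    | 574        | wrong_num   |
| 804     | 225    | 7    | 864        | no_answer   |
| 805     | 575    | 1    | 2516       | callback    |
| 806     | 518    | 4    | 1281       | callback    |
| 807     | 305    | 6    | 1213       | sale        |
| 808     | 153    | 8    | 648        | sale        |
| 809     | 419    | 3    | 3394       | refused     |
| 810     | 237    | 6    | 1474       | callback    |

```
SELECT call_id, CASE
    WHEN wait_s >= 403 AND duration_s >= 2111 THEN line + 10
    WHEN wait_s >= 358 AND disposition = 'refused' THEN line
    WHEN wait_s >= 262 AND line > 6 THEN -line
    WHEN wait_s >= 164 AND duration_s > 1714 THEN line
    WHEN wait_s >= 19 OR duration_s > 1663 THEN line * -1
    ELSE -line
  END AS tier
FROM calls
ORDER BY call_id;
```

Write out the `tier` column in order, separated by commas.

8, 3, 12, -6, -7, 11, -4, -6, -8, 13, -6

call_id=800: wait_s >= 164 AND duration_s > 1714 → 8
call_id=801: wait_s >= 164 AND duration_s > 1714 → 3
call_id=802: wait_s >= 403 AND duration_s >= 2111 → 12
call_id=803: wait_s >= 19 OR duration_s > 1663 → -6
call_id=804: wait_s >= 19 OR duration_s > 1663 → -7
call_id=805: wait_s >= 403 AND duration_s >= 2111 → 11
call_id=806: wait_s >= 19 OR duration_s > 1663 → -4
call_id=807: wait_s >= 19 OR duration_s > 1663 → -6
call_id=808: wait_s >= 19 OR duration_s > 1663 → -8
call_id=809: wait_s >= 403 AND duration_s >= 2111 → 13
call_id=810: wait_s >= 19 OR duration_s > 1663 → -6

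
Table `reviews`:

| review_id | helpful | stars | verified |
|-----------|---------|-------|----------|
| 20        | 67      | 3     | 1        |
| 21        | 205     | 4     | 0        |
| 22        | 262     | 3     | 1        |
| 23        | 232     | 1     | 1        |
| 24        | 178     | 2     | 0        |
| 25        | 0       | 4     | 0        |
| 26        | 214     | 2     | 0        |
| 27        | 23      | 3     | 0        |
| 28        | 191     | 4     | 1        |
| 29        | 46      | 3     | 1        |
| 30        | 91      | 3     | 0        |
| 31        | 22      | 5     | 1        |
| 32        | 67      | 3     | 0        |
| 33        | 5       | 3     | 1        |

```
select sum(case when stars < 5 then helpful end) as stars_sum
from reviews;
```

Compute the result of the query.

review_id=20: ✓ → 67
review_id=21: ✓ → 205
review_id=22: ✓ → 262
review_id=23: ✓ → 232
review_id=24: ✓ → 178
review_id=25: ✓ → 0
review_id=26: ✓ → 214
review_id=27: ✓ → 23
review_id=28: ✓ → 191
review_id=29: ✓ → 46
review_id=30: ✓ → 91
review_id=31: ✗
review_id=32: ✓ → 67
review_id=33: ✓ → 5
stars_sum = 67 + 205 + 262 + 232 + 178 + 214 + 23 + 191 + 46 + 91 + 67 + 5 = 1581

1581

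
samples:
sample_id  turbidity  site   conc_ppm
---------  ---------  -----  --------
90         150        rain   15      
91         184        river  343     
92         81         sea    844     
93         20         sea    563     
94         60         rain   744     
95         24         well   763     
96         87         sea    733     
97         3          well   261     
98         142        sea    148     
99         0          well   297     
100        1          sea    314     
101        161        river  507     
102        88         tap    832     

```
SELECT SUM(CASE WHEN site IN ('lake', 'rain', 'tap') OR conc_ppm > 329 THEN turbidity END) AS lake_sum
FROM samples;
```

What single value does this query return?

855

sample_id=90: ✓ → 150
sample_id=91: ✓ → 184
sample_id=92: ✓ → 81
sample_id=93: ✓ → 20
sample_id=94: ✓ → 60
sample_id=95: ✓ → 24
sample_id=96: ✓ → 87
sample_id=97: ✗
sample_id=98: ✗
sample_id=99: ✗
sample_id=100: ✗
sample_id=101: ✓ → 161
sample_id=102: ✓ → 88
lake_sum = 150 + 184 + 81 + 20 + 60 + 24 + 87 + 161 + 88 = 855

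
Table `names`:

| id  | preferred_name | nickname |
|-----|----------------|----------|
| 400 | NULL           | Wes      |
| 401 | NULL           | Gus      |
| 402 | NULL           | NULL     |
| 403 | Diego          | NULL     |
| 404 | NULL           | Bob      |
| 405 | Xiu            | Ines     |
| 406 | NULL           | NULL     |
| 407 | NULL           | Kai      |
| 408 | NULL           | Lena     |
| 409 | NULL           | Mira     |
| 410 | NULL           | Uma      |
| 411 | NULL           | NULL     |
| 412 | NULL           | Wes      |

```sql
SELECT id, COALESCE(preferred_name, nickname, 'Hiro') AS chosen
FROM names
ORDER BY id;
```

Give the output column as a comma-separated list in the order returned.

id=400: preferred_name=NULL, nickname=Wes → Wes
id=401: preferred_name=NULL, nickname=Gus → Gus
id=402: preferred_name=NULL, nickname=NULL, → literal Hiro → Hiro
id=403: preferred_name=Diego → Diego
id=404: preferred_name=NULL, nickname=Bob → Bob
id=405: preferred_name=Xiu → Xiu
id=406: preferred_name=NULL, nickname=NULL, → literal Hiro → Hiro
id=407: preferred_name=NULL, nickname=Kai → Kai
id=408: preferred_name=NULL, nickname=Lena → Lena
id=409: preferred_name=NULL, nickname=Mira → Mira
id=410: preferred_name=NULL, nickname=Uma → Uma
id=411: preferred_name=NULL, nickname=NULL, → literal Hiro → Hiro
id=412: preferred_name=NULL, nickname=Wes → Wes

Wes, Gus, Hiro, Diego, Bob, Xiu, Hiro, Kai, Lena, Mira, Uma, Hiro, Wes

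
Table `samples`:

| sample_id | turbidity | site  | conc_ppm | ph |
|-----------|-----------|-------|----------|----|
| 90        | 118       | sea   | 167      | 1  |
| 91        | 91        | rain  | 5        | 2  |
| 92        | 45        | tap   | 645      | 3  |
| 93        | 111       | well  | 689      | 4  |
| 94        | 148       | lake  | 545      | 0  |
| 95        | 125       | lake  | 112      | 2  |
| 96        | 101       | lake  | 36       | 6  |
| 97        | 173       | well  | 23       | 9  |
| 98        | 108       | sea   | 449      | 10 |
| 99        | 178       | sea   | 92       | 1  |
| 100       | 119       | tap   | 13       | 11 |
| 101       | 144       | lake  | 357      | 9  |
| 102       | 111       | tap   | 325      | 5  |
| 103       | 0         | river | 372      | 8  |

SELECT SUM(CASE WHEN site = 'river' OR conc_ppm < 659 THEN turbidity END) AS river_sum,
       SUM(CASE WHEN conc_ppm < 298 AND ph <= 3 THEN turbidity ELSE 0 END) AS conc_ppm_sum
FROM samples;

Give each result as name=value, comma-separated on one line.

river_sum=1461, conc_ppm_sum=512

[river_sum: site = 'river' OR conc_ppm < 659]
sample_id=90: ✓ → 118
sample_id=91: ✓ → 91
sample_id=92: ✓ → 45
sample_id=93: ✗
sample_id=94: ✓ → 148
sample_id=95: ✓ → 125
sample_id=96: ✓ → 101
sample_id=97: ✓ → 173
sample_id=98: ✓ → 108
sample_id=99: ✓ → 178
sample_id=100: ✓ → 119
sample_id=101: ✓ → 144
sample_id=102: ✓ → 111
sample_id=103: ✓ → 0
river_sum = 118 + 91 + 45 + 148 + 125 + 101 + 173 + 108 + 178 + 119 + 144 + 111 = 1461
—
[conc_ppm_sum: conc_ppm < 298 AND ph <= 3]
sample_id=90: ✓ → 118
sample_id=91: ✓ → 91
sample_id=92: ✗
sample_id=93: ✗
sample_id=94: ✗
sample_id=95: ✓ → 125
sample_id=96: ✗
sample_id=97: ✗
sample_id=98: ✗
sample_id=99: ✓ → 178
sample_id=100: ✗
sample_id=101: ✗
sample_id=102: ✗
sample_id=103: ✗
conc_ppm_sum = 118 + 91 + 125 + 178 = 512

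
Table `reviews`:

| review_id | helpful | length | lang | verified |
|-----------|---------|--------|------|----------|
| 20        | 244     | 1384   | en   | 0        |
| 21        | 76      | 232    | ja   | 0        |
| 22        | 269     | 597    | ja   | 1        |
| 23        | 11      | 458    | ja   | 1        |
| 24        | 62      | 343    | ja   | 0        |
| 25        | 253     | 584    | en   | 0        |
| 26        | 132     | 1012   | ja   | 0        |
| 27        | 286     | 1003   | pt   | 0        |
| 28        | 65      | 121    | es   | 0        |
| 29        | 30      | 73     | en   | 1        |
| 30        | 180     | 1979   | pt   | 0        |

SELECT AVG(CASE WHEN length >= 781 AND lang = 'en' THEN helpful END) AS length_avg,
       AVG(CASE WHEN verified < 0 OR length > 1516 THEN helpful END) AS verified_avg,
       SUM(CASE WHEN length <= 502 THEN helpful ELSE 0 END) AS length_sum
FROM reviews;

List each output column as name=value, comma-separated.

[length_avg: length >= 781 AND lang = 'en']
review_id=20: ✓ → 244
review_id=21: ✗
review_id=22: ✗
review_id=23: ✗
review_id=24: ✗
review_id=25: ✗
review_id=26: ✗
review_id=27: ✗
review_id=28: ✗
review_id=29: ✗
review_id=30: ✗
length_avg = 244
—
[verified_avg: verified < 0 OR length > 1516]
review_id=20: ✗
review_id=21: ✗
review_id=22: ✗
review_id=23: ✗
review_id=24: ✗
review_id=25: ✗
review_id=26: ✗
review_id=27: ✗
review_id=28: ✗
review_id=29: ✗
review_id=30: ✓ → 180
verified_avg = 180
—
[length_sum: length <= 502]
review_id=20: ✗
review_id=21: ✓ → 76
review_id=22: ✗
review_id=23: ✓ → 11
review_id=24: ✓ → 62
review_id=25: ✗
review_id=26: ✗
review_id=27: ✗
review_id=28: ✓ → 65
review_id=29: ✓ → 30
review_id=30: ✗
length_sum = 76 + 11 + 62 + 65 + 30 = 244

length_avg=244, verified_avg=180, length_sum=244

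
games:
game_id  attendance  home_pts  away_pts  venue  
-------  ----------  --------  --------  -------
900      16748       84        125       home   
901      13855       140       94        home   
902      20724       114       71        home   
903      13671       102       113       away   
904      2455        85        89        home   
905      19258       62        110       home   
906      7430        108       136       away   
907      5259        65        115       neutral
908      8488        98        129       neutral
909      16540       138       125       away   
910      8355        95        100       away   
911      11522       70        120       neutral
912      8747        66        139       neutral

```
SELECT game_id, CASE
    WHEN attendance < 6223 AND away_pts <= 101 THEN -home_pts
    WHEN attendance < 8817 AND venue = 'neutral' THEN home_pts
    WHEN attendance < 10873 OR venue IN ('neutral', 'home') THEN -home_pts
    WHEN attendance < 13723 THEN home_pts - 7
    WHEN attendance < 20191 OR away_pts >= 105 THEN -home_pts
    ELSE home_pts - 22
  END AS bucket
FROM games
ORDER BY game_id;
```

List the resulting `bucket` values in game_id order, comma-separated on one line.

-84, -140, -114, 95, -85, -62, -108, 65, 98, -138, -95, -70, 66

game_id=900: attendance < 10873 OR venue IN ('neutral', 'home') → -84
game_id=901: attendance < 10873 OR venue IN ('neutral', 'home') → -140
game_id=902: attendance < 10873 OR venue IN ('neutral', 'home') → -114
game_id=903: attendance < 13723 → 95
game_id=904: attendance < 6223 AND away_pts <= 101 → -85
game_id=905: attendance < 10873 OR venue IN ('neutral', 'home') → -62
game_id=906: attendance < 10873 OR venue IN ('neutral', 'home') → -108
game_id=907: attendance < 8817 AND venue = 'neutral' → 65
game_id=908: attendance < 8817 AND venue = 'neutral' → 98
game_id=909: attendance < 20191 OR away_pts >= 105 → -138
game_id=910: attendance < 10873 OR venue IN ('neutral', 'home') → -95
game_id=911: attendance < 10873 OR venue IN ('neutral', 'home') → -70
game_id=912: attendance < 8817 AND venue = 'neutral' → 66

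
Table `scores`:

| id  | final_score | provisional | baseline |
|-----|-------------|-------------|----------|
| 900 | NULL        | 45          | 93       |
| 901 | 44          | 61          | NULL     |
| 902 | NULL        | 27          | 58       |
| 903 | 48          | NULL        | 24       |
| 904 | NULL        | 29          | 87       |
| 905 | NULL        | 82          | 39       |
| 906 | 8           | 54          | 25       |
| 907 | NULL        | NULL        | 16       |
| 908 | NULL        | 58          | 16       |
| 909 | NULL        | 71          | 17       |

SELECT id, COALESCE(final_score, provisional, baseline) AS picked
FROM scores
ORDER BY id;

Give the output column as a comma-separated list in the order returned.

id=900: final_score=NULL, provisional=45 → 45
id=901: final_score=44 → 44
id=902: final_score=NULL, provisional=27 → 27
id=903: final_score=48 → 48
id=904: final_score=NULL, provisional=29 → 29
id=905: final_score=NULL, provisional=82 → 82
id=906: final_score=8 → 8
id=907: final_score=NULL, provisional=NULL, baseline=16 → 16
id=908: final_score=NULL, provisional=58 → 58
id=909: final_score=NULL, provisional=71 → 71

45, 44, 27, 48, 29, 82, 8, 16, 58, 71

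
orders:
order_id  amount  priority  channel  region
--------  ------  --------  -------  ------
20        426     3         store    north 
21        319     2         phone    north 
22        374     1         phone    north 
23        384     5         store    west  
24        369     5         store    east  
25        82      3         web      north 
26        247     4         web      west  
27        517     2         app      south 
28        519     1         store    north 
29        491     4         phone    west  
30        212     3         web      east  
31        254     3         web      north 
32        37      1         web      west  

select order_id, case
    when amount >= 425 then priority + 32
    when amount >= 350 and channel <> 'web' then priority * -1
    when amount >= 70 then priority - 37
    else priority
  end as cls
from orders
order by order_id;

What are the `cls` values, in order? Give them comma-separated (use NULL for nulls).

35, -35, -1, -5, -5, -34, -33, 34, 33, 36, -34, -34, 1

order_id=20: amount >= 425 → 35
order_id=21: amount >= 70 → -35
order_id=22: amount >= 350 and channel <> 'web' → -1
order_id=23: amount >= 350 and channel <> 'web' → -5
order_id=24: amount >= 350 and channel <> 'web' → -5
order_id=25: amount >= 70 → -34
order_id=26: amount >= 70 → -33
order_id=27: amount >= 425 → 34
order_id=28: amount >= 425 → 33
order_id=29: amount >= 425 → 36
order_id=30: amount >= 70 → -34
order_id=31: amount >= 70 → -34
order_id=32: ELSE → 1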